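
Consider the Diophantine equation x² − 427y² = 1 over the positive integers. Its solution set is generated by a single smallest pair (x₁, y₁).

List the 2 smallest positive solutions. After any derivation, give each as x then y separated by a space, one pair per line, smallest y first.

62 3
7687 372

d=427: √d = [20; 1,1,1,40] (ℓ=4, even), read p_3/q_3
i=0: a=20 ⇒ p=20, q=1
…
i=2: a=1 ⇒ p=41, q=2
i=3: a=1 ⇒ p=62, q=3
→ (62, 3).  Check: 62²=3844, 427·3²=3843, difference 1.
(62+3√427)^2 = 7687 + 372√427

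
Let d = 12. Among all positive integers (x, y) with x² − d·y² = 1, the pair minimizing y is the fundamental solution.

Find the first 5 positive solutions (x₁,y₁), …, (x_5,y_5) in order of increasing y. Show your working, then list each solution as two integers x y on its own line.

7 2
97 28
1351 390
18817 5432
262087 75658

√12 = [3; 2,6, …], period ℓ=2 (even) → k=1
k=0  a_k=3  p_k/q_k = 3/1
k=1  a_k=2  p_k/q_k = 7/2
→ (7, 2).  Check: 7²=49, 12·2²=48, difference 1.
n=2: (7,2)∘(7,2) = (7·7+12·2·2, 7·2+2·7) = (97,28)
n=3: (97,28)∘(7,2) = (7·97+12·2·28, 7·28+2·97) = (1351,390)
n=4: (1351,390)∘(7,2) = (7·1351+12·2·390, 7·390+2·1351) = (18817,5432)
n=5: (18817,5432)∘(7,2) = (7·18817+12·2·5432, 7·5432+2·18817) = (262087,75658)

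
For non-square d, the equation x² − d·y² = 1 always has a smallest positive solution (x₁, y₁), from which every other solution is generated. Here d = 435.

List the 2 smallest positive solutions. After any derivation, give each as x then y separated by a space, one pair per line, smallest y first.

146 7
42631 2044

d=435: √d = [20; 1,5,1,40] (ℓ=4, even), read p_3/q_3
k=0  a_k=20  p_k/q_k = 20/1
…
k=2  a_k=5  p_k/q_k = 125/6
k=3  a_k=1  p_k/q_k = 146/7
(x₁, y₁) = (146, 7);  146² − 435·7² = 1 ✓
n=2: (146,7)∘(146,7) = (146·146+435·7·7, 146·7+7·146) = (42631,2044)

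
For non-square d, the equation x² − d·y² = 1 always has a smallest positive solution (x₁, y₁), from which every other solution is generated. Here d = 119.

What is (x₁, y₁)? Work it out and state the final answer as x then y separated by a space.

[10; 1,9,1,20] for √119; ℓ=4 ⇒ convergent index 3
a_0=10:  p_0=10·1+0=10,  q_0=10·0+1=1
a_1=1:  p_1=1·10+1=11,  q_1=1·1+0=1
a_2=9:  p_2=9·11+10=109,  q_2=9·1+1=10
a_3=1:  p_3=1·109+11=120,  q_3=1·10+1=11
→ (120, 11).  Check: 120²=14400, 119·11²=14399, difference 1.

120 11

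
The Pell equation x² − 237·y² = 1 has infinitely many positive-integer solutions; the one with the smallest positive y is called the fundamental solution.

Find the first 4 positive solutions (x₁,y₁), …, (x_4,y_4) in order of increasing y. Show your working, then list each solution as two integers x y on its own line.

d=237: √d = [15; 2,1,1,7,10,7,1,1,2,30] (ℓ=10, even), read p_9/q_9
step 0: (15, 1)  from 15·(1,0) + (0,1)
step 1: (31, 2)  from 2·(15,1) + (1,0)
…
step 4: (585, 38)  from 7·(77,5) + (46,3)
step 5: (5927, 385)  from 10·(585,38) + (77,5)
…
step 7: (48001, 3118)  from 1·(42074,2733) + (5927,385)
step 8: (90075, 5851)  from 1·(48001,3118) + (42074,2733)
step 9: (228151, 14820)  from 2·(90075,5851) + (48001,3118)
→ (228151, 14820).  Check: 228151²=52052878801, 237·14820²=52052878800, difference 1.
(228151+14820√237)^2 = 104105757601 + 6762395640√237
(228151+14820√237)^3 = 47503665404623351 + 3085694655308460√237
(228151+14820√237)^4 = 21676017531356338550401 + 1408008642599798519280√237

228151 14820
104105757601 6762395640
47503665404623351 3085694655308460
21676017531356338550401 1408008642599798519280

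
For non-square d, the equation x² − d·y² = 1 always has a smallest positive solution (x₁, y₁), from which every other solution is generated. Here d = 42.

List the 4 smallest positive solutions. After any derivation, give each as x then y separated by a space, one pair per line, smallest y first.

√42 = [6; 2,12, …], period ℓ=2 (even) → k=1
k=0  a_k=6  p_k/q_k = 6/1
k=1  a_k=2  p_k/q_k = 13/2
→ (13, 2).  Check: 13²=169, 42·2²=168, difference 1.
(x_2, y_2) = (13·13 + 42·2·2, 13·2 + 2·13) = (337, 52)
(x_3, y_3) = (13·337 + 42·2·52, 13·52 + 2·337) = (8749, 1350)
(x_4, y_4) = (13·8749 + 42·2·1350, 13·1350 + 2·8749) = (227137, 35048)

13 2
337 52
8749 1350
227137 35048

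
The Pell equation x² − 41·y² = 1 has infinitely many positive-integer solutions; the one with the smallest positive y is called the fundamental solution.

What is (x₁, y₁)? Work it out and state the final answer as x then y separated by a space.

2049 320

[6; 2,2,12] for √41; ℓ=3 ⇒ convergent index 5
k=0  a_k=6  p_k/q_k = 6/1
…
k=3  a_k=12  p_k/q_k = 397/62
k=4  a_k=2  p_k/q_k = 826/129
k=5  a_k=2  p_k/q_k = 2049/320
→ (2049, 320).  Check: 2049²=4198401, 41·320²=4198400, difference 1.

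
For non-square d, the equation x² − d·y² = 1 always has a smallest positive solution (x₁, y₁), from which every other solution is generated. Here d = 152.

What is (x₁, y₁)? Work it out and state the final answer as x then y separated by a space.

[12; 3,24] for √152; ℓ=2 ⇒ convergent index 1
step 0: (12, 1)  from 12·(1,0) + (0,1)
step 1: (37, 3)  from 3·(12,1) + (1,0)
(x₁, y₁) = (37, 3);  37² − 152·3² = 1 ✓

37 3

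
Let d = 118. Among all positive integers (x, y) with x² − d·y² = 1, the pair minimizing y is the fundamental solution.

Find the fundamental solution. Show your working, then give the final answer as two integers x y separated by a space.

√118 = [10; 1,6,3,2,10,2,3,6,1,20, …], period ℓ=10 (even) → k=9
k=0  a_k=10  p_k/q_k = 10/1
k=1  a_k=1  p_k/q_k = 11/1
…
k=3  a_k=3  p_k/q_k = 239/22
k=4  a_k=2  p_k/q_k = 554/51
k=5  a_k=10  p_k/q_k = 5779/532
k=6  a_k=2  p_k/q_k = 12112/1115
…
k=8  a_k=6  p_k/q_k = 264802/24377
k=9  a_k=1  p_k/q_k = 306917/28254
→ (306917, 28254).  Check: 306917²=94198044889, 118·28254²=94198044888, difference 1.

306917 28254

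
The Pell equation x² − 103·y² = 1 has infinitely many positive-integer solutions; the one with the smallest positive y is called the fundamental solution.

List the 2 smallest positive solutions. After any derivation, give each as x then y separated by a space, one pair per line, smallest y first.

d=103: √d = [10; 6,1,2,1,1,9,1,1,2,1,6,20] (ℓ=12, even), read p_11/q_11
step 0: (10, 1)  from 10·(1,0) + (0,1)
…
step 2: (71, 7)  from 1·(61,6) + (10,1)
…
step 4: (274, 27)  from 1·(203,20) + (71,7)
…
step 8: (9611, 947)  from 1·(5044,497) + (4567,450)
…
step 10: (33877, 3338)  from 1·(24266,2391) + (9611,947)
step 11: (227528, 22419)  from 6·(33877,3338) + (24266,2391)
→ (227528, 22419).  Check: 227528²=51768990784, 103·22419²=51768990783, difference 1.
k=2:  x_2 = 227528·227528+103·22419·22419 = 103537981567,  y_2 = 227528·22419+22419·227528 = 10201900464

227528 22419
103537981567 10201900464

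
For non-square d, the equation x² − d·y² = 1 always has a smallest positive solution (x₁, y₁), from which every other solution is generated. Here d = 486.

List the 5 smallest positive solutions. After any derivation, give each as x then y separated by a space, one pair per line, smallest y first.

485 22
470449 21340
456335045 20699778
442644523201 20078763320
429364731169925 19476379720622

√486 → a₀=22, period (22,44); ℓ=2 even so k=1
a_0=22:  p_0=22·1+0=22,  q_0=22·0+1=1
a_1=22:  p_1=22·22+1=485,  q_1=22·1+0=22
(x₁, y₁) = (485, 22);  485² − 486·22² = 1 ✓
(485+22√486)^2 = 470449 + 21340√486
(485+22√486)^3 = 456335045 + 20699778√486
(485+22√486)^4 = 442644523201 + 20078763320√486
(485+22√486)^5 = 429364731169925 + 19476379720622√486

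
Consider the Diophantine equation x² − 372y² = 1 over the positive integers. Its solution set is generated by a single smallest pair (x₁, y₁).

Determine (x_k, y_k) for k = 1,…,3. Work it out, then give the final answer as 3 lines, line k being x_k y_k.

12151 630
295293601 15310260
7176225079351 372069937890

[19; 3,2,12,2,3,38] for √372; ℓ=6 ⇒ convergent index 5
k=0  a_k=19  p_k/q_k = 19/1
k=1  a_k=3  p_k/q_k = 58/3
…
k=3  a_k=12  p_k/q_k = 1678/87
k=4  a_k=2  p_k/q_k = 3491/181
k=5  a_k=3  p_k/q_k = 12151/630
(x₁, y₁) = (12151, 630);  12151² − 372·630² = 1 ✓
(x_2, y_2) = (12151·12151 + 372·630·630, 12151·630 + 630·12151) = (295293601, 15310260)
(x_3, y_3) = (12151·295293601 + 372·630·15310260, 12151·15310260 + 630·295293601) = (7176225079351, 372069937890)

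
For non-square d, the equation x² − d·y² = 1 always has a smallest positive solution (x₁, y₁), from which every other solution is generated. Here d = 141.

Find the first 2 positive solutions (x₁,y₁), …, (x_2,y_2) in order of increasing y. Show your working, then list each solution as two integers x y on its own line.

[11; 1,6,1,22] for √141; ℓ=4 ⇒ convergent index 3
k=0  a_k=11  p_k/q_k = 11/1
k=1  a_k=1  p_k/q_k = 12/1
k=2  a_k=6  p_k/q_k = 83/7
k=3  a_k=1  p_k/q_k = 95/8
(x₁, y₁) = (95, 8);  95² − 141·8² = 1 ✓
k=2:  x_2 = 95·95+141·8·8 = 18049,  y_2 = 95·8+8·95 = 1520

95 8
18049 1520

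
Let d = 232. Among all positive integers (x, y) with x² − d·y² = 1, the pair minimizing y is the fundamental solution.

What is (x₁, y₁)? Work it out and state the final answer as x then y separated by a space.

√232 = [15; 4,3,7,3,4,30, …], period ℓ=6 (even) → k=5
step 0: (15, 1)  from 15·(1,0) + (0,1)
step 1: (61, 4)  from 4·(15,1) + (1,0)
step 2: (198, 13)  from 3·(61,4) + (15,1)
…
step 4: (4539, 298)  from 3·(1447,95) + (198,13)
step 5: (19603, 1287)  from 4·(4539,298) + (1447,95)
(x₁, y₁) = (19603, 1287);  19603² − 232·1287² = 1 ✓

19603 1287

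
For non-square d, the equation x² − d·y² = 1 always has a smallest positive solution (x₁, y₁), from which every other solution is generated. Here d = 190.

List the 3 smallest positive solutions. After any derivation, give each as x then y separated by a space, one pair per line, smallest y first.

52021 3774
5412368881 392654508
563113683064981 40852560317562

[13; 1,3,1,1,1,…,3,1,26] for √190; ℓ=14 ⇒ convergent index 13
step 0: (13, 1)  from 13·(1,0) + (0,1)
step 1: (14, 1)  from 1·(13,1) + (1,0)
…
step 6: (510, 37)  from 2·(193,14) + (124,9)
step 7: (1213, 88)  from 2·(510,37) + (193,14)
…
step 11: (11234, 815)  from 1·(7085,514) + (4149,301)
step 12: (40787, 2959)  from 3·(11234,815) + (7085,514)
step 13: (52021, 3774)  from 1·(40787,2959) + (11234,815)
→ (52021, 3774).  Check: 52021²=2706184441, 190·3774²=2706184440, difference 1.
(52021+3774√190)^2 = 5412368881 + 392654508√190
(52021+3774√190)^3 = 563113683064981 + 40852560317562√190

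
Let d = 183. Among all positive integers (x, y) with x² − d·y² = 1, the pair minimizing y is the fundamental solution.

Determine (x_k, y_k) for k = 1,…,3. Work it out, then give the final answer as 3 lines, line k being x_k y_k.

[13; 1,1,8,1,1,26] for √183; ℓ=6 ⇒ convergent index 5
k=0  a_k=13  p_k/q_k = 13/1
…
k=3  a_k=8  p_k/q_k = 230/17
k=4  a_k=1  p_k/q_k = 257/19
k=5  a_k=1  p_k/q_k = 487/36
(x₁, y₁) = (487, 36);  487² − 183·36² = 1 ✓
(487+36√183)^2 = 474337 + 35064√183
(487+36√183)^3 = 462003751 + 34152300√183

487 36
474337 35064
462003751 34152300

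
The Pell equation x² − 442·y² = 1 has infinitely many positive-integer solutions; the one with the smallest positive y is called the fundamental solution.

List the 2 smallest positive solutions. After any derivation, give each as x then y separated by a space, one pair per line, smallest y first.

883 42
1559377 74172

[21; 42] for √442; ℓ=1 ⇒ convergent index 1
k=0  a_k=21  p_k/q_k = 21/1
k=1  a_k=42  p_k/q_k = 883/42
fundamental: x₁=883, y₁=42  (since 779689 − 442·1764 = 1)
n=2: (883,42)∘(883,42) = (883·883+442·42·42, 883·42+42·883) = (1559377,74172)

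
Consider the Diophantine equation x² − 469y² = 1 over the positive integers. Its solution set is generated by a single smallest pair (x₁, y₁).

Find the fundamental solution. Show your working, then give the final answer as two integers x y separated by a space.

137215 6336

√469 → a₀=21, period (1,1,1,10,6,10,1,1,1,42); ℓ=10 even so k=9
a_0=21:  p_0=21·1+0=21,  q_0=21·0+1=1
…
a_2=1:  p_2=1·22+21=43,  q_2=1·1+1=2
…
a_5=6:  p_5=6·693+65=4223,  q_5=6·32+3=195
a_6=10:  p_6=10·4223+693=42923,  q_6=10·195+32=1982
…
a_8=1:  p_8=1·47146+42923=90069,  q_8=1·2177+1982=4159
a_9=1:  p_9=1·90069+47146=137215,  q_9=1·4159+2177=6336
→ (137215, 6336).  Check: 137215²=18827956225, 469·6336²=18827956224, difference 1.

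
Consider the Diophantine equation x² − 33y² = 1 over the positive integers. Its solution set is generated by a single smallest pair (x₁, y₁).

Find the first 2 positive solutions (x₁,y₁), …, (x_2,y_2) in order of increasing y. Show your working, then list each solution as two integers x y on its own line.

[5; 1,2,1,10] for √33; ℓ=4 ⇒ convergent index 3
step 0: (5, 1)  from 5·(1,0) + (0,1)
step 1: (6, 1)  from 1·(5,1) + (1,0)
step 2: (17, 3)  from 2·(6,1) + (5,1)
step 3: (23, 4)  from 1·(17,3) + (6,1)
(x₁, y₁) = (23, 4);  23² − 33·4² = 1 ✓
(x_2, y_2) = (23·23 + 33·4·4, 23·4 + 4·23) = (1057, 184)

23 4
1057 184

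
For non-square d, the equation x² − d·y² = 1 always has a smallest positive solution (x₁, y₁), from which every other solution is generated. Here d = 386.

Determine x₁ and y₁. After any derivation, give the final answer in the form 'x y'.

111555 5678

√386 = [19; 1,1,1,4,1,18,1,4,1,1,1,38, …], period ℓ=12 (even) → k=11
k=0  a_k=19  p_k/q_k = 19/1
k=1  a_k=1  p_k/q_k = 20/1
k=2  a_k=1  p_k/q_k = 39/2
k=3  a_k=1  p_k/q_k = 59/3
…
k=5  a_k=1  p_k/q_k = 334/17
k=6  a_k=18  p_k/q_k = 6287/320
…
k=9  a_k=1  p_k/q_k = 39392/2005
k=10  a_k=1  p_k/q_k = 72163/3673
k=11  a_k=1  p_k/q_k = 111555/5678
→ (111555, 5678).  Check: 111555²=12444518025, 386·5678²=12444518024, difference 1.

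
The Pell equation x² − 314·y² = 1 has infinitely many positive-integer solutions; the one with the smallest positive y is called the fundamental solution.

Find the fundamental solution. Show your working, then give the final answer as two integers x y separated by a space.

392499 22150

√314 → a₀=17, period (1,2,1,1,2,1,34); ℓ=7 odd so k=13
k=0  a_k=17  p_k/q_k = 17/1
k=1  a_k=1  p_k/q_k = 18/1
k=2  a_k=2  p_k/q_k = 53/3
…
k=4  a_k=1  p_k/q_k = 124/7
k=5  a_k=2  p_k/q_k = 319/18
k=6  a_k=1  p_k/q_k = 443/25
k=7  a_k=34  p_k/q_k = 15381/868
k=8  a_k=1  p_k/q_k = 15824/893
k=9  a_k=2  p_k/q_k = 47029/2654
k=10  a_k=1  p_k/q_k = 62853/3547
k=11  a_k=1  p_k/q_k = 109882/6201
k=12  a_k=2  p_k/q_k = 282617/15949
k=13  a_k=1  p_k/q_k = 392499/22150
→ (392499, 22150).  Check: 392499²=154055465001, 314·22150²=154055465000, difference 1.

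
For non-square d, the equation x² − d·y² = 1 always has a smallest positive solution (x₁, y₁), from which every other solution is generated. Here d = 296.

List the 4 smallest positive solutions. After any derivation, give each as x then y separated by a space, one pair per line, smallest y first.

d=296: √d = [17; 4,1,7,1,4,34] (ℓ=6, even), read p_5/q_5
a_0=17:  p_0=17·1+0=17,  q_0=17·0+1=1
a_1=4:  p_1=4·17+1=69,  q_1=4·1+0=4
a_2=1:  p_2=1·69+17=86,  q_2=1·4+1=5
…
a_4=1:  p_4=1·671+86=757,  q_4=1·39+5=44
a_5=4:  p_5=4·757+671=3699,  q_5=4·44+39=215
fundamental: x₁=3699, y₁=215  (since 13682601 − 296·46225 = 1)
n=2: (3699,215)∘(3699,215) = (3699·3699+296·215·215, 3699·215+215·3699) = (27365201,1590570)
n=3: (27365201,1590570)∘(3699,215) = (3699·27365201+296·215·1590570, 3699·1590570+215·27365201) = (202447753299,11767036645)
n=4: (202447753299,11767036645)∘(3699,215) = (3699·202447753299+296·215·11767036645, 3699·11767036645+215·202447753299) = (1497708451540801,87052535509140)

3699 215
27365201 1590570
202447753299 11767036645
1497708451540801 87052535509140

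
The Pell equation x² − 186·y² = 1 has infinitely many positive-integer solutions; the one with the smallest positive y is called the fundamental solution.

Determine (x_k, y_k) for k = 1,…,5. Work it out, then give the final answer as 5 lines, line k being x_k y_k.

7501 550
112530001 8251100
1688175067501 123783001650
25326002250120001 1856992582502200
379940684068125187501 27858602598915002750

√186 → a₀=13, period (1,1,1,3,4,3,1,1,1,26); ℓ=10 even so k=9
step 0: (13, 1)  from 13·(1,0) + (0,1)
…
step 3: (41, 3)  from 1·(27,2) + (14,1)
step 4: (150, 11)  from 3·(41,3) + (27,2)
step 5: (641, 47)  from 4·(150,11) + (41,3)
step 6: (2073, 152)  from 3·(641,47) + (150,11)
…
step 8: (4787, 351)  from 1·(2714,199) + (2073,152)
step 9: (7501, 550)  from 1·(4787,351) + (2714,199)
→ (7501, 550).  Check: 7501²=56265001, 186·550²=56265000, difference 1.
n=2: (7501,550)∘(7501,550) = (7501·7501+186·550·550, 7501·550+550·7501) = (112530001,8251100)
n=3: (112530001,8251100)∘(7501,550) = (7501·112530001+186·550·8251100, 7501·8251100+550·112530001) = (1688175067501,123783001650)
n=4: (1688175067501,123783001650)∘(7501,550) = (7501·1688175067501+186·550·123783001650, 7501·123783001650+550·1688175067501) = (25326002250120001,1856992582502200)
n=5: (25326002250120001,1856992582502200)∘(7501,550) = (7501·25326002250120001+186·550·1856992582502200, 7501·1856992582502200+550·25326002250120001) = (379940684068125187501,27858602598915002750)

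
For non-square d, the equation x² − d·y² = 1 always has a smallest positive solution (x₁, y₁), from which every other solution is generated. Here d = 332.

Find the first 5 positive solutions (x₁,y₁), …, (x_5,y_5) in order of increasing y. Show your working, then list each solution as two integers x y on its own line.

√332 → a₀=18, period (4,1,1,8,1,1,4,36); ℓ=8 even so k=7
a_0=18:  p_0=18·1+0=18,  q_0=18·0+1=1
…
a_4=8:  p_4=8·164+91=1403,  q_4=8·9+5=77
a_5=1:  p_5=1·1403+164=1567,  q_5=1·77+9=86
a_6=1:  p_6=1·1567+1403=2970,  q_6=1·86+77=163
a_7=4:  p_7=4·2970+1567=13447,  q_7=4·163+86=738
fundamental: x₁=13447, y₁=738  (since 180821809 − 332·544644 = 1)
(x_2, y_2) = (13447·13447 + 332·738·738, 13447·738 + 738·13447) = (361643617, 19847772)
(x_3, y_3) = (13447·361643617 + 332·738·19847772, 13447·19847772 + 738·361643617) = (9726043422151, 533785979430)
(x_4, y_4) = (13447·9726043422151 + 332·738·533785979430, 13447·533785979430 + 738·9726043422151) = (261572211433685377, 14355640110942648)
(x_5, y_5) = (13447·261572211433685377 + 332·738·14355640110942648, 13447·14355640110942648 + 738·261572211433685377) = (7034723044571491106887, 386080584609905595882)

13447 738
361643617 19847772
9726043422151 533785979430
261572211433685377 14355640110942648
7034723044571491106887 386080584609905595882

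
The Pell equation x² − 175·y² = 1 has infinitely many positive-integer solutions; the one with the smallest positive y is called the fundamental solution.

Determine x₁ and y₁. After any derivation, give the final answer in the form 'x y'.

2024 153

[13; 4,2,1,2,4,26] for √175; ℓ=6 ⇒ convergent index 5
k=0  a_k=13  p_k/q_k = 13/1
…
k=4  a_k=2  p_k/q_k = 463/35
k=5  a_k=4  p_k/q_k = 2024/153
→ (2024, 153).  Check: 2024²=4096576, 175·153²=4096575, difference 1.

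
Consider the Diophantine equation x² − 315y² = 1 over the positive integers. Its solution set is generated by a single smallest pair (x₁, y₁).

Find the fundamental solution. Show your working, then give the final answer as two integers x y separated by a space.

d=315: √d = [17; 1,2,1,34] (ℓ=4, even), read p_3/q_3
a_0=17:  p_0=17·1+0=17,  q_0=17·0+1=1
…
a_2=2:  p_2=2·18+17=53,  q_2=2·1+1=3
a_3=1:  p_3=1·53+18=71,  q_3=1·3+1=4
fundamental: x₁=71, y₁=4  (since 5041 − 315·16 = 1)

71 4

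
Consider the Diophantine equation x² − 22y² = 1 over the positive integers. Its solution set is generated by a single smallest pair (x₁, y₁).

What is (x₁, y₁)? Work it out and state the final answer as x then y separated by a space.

d=22: √d = [4; 1,2,4,2,1,8] (ℓ=6, even), read p_5/q_5
step 0: (4, 1)  from 4·(1,0) + (0,1)
…
step 3: (61, 13)  from 4·(14,3) + (5,1)
step 4: (136, 29)  from 2·(61,13) + (14,3)
step 5: (197, 42)  from 1·(136,29) + (61,13)
fundamental: x₁=197, y₁=42  (since 38809 − 22·1764 = 1)

197 42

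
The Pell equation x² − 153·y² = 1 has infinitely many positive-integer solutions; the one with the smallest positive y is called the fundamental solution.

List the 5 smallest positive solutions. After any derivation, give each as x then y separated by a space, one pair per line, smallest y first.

2177 176
9478657 766304
41270070401 3336487440
179689877047297 14527065547456
782369683393860737 63250840057135984

[12; 2,1,2,2,2,1,2,24] for √153; ℓ=8 ⇒ convergent index 7
a_0=12:  p_0=12·1+0=12,  q_0=12·0+1=1
…
a_4=2:  p_4=2·99+37=235,  q_4=2·8+3=19
a_5=2:  p_5=2·235+99=569,  q_5=2·19+8=46
a_6=1:  p_6=1·569+235=804,  q_6=1·46+19=65
a_7=2:  p_7=2·804+569=2177,  q_7=2·65+46=176
(x₁, y₁) = (2177, 176);  2177² − 153·176² = 1 ✓
(2177+176√153)^2 = 9478657 + 766304√153
(2177+176√153)^3 = 41270070401 + 3336487440√153
(2177+176√153)^4 = 179689877047297 + 14527065547456√153
(2177+176√153)^5 = 782369683393860737 + 63250840057135984√153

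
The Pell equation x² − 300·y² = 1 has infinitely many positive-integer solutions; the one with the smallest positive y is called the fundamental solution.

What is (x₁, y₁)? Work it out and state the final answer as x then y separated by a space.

√300 → a₀=17, period (3,8,3,34); ℓ=4 even so k=3
i=0: a=17 ⇒ p=17, q=1
i=1: a=3 ⇒ p=52, q=3
i=2: a=8 ⇒ p=433, q=25
i=3: a=3 ⇒ p=1351, q=78
(x₁, y₁) = (1351, 78);  1351² − 300·78² = 1 ✓

1351 78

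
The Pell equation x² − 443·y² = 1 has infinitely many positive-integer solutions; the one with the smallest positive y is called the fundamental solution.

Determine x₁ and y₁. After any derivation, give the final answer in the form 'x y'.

[21; 21,42] for √443; ℓ=2 ⇒ convergent index 1
a_0=21:  p_0=21·1+0=21,  q_0=21·0+1=1
a_1=21:  p_1=21·21+1=442,  q_1=21·1+0=21
(x₁, y₁) = (442, 21);  442² − 443·21² = 1 ✓

442 21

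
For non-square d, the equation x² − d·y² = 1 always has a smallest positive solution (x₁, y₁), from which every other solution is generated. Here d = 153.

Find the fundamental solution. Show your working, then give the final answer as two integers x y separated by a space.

√153 = [12; 2,1,2,2,2,1,2,24, …], period ℓ=8 (even) → k=7
a_0=12:  p_0=12·1+0=12,  q_0=12·0+1=1
…
a_6=1:  p_6=1·569+235=804,  q_6=1·46+19=65
a_7=2:  p_7=2·804+569=2177,  q_7=2·65+46=176
(x₁, y₁) = (2177, 176);  2177² − 153·176² = 1 ✓

2177 176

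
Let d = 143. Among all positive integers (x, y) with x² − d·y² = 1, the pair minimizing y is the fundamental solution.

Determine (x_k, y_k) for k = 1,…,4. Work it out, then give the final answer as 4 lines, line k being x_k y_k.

d=143: √d = [11; 1,22] (ℓ=2, even), read p_1/q_1
i=0: a=11 ⇒ p=11, q=1
i=1: a=1 ⇒ p=12, q=1
→ (12, 1).  Check: 12²=144, 143·1²=143, difference 1.
k=2:  x_2 = 12·12+143·1·1 = 287,  y_2 = 12·1+1·12 = 24
k=3:  x_3 = 12·287+143·1·24 = 6876,  y_3 = 12·24+1·287 = 575
k=4:  x_4 = 12·6876+143·1·575 = 164737,  y_4 = 12·575+1·6876 = 13776

12 1
287 24
6876 575
164737 13776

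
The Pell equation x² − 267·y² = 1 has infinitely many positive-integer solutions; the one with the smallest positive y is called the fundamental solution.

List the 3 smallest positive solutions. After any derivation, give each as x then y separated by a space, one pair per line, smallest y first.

d=267: √d = [16; 2,1,15,1,2,32] (ℓ=6, even), read p_5/q_5
i=0: a=16 ⇒ p=16, q=1
i=1: a=2 ⇒ p=33, q=2
…
i=4: a=1 ⇒ p=817, q=50
i=5: a=2 ⇒ p=2402, q=147
→ (2402, 147).  Check: 2402²=5769604, 267·147²=5769603, difference 1.
k=2:  x_2 = 2402·2402+267·147·147 = 11539207,  y_2 = 2402·147+147·2402 = 706188
k=3:  x_3 = 2402·11539207+267·147·706188 = 55434348026,  y_3 = 2402·706188+147·11539207 = 3392527005

2402 147
11539207 706188
55434348026 3392527005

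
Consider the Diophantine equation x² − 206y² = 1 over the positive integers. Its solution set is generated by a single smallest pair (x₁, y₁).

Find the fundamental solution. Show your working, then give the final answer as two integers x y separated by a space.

59535 4148

√206 → a₀=14, period (2,1,5,14,5,1,2,28); ℓ=8 even so k=7
k=0  a_k=14  p_k/q_k = 14/1
…
k=2  a_k=1  p_k/q_k = 43/3
…
k=5  a_k=5  p_k/q_k = 17539/1222
k=6  a_k=1  p_k/q_k = 20998/1463
k=7  a_k=2  p_k/q_k = 59535/4148
fundamental: x₁=59535, y₁=4148  (since 3544416225 − 206·17205904 = 1)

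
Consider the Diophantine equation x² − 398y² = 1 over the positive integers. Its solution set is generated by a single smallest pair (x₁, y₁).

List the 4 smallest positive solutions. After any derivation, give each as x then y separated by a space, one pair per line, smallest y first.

√398 → a₀=19, period (1,18,1,38); ℓ=4 even so k=3
step 0: (19, 1)  from 19·(1,0) + (0,1)
step 1: (20, 1)  from 1·(19,1) + (1,0)
step 2: (379, 19)  from 18·(20,1) + (19,1)
step 3: (399, 20)  from 1·(379,19) + (20,1)
→ (399, 20).  Check: 399²=159201, 398·20²=159200, difference 1.
(399+20√398)^2 = 318401 + 15960√398
(399+20√398)^3 = 254083599 + 12736060√398
(399+20√398)^4 = 202758393601 + 10163359920√398

399 20
318401 15960
254083599 12736060
202758393601 10163359920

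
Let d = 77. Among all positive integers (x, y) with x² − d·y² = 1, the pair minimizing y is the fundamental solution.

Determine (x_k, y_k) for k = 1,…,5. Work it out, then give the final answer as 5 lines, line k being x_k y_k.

d=77: √d = [8; 1,3,2,3,1,16] (ℓ=6, even), read p_5/q_5
a_0=8:  p_0=8·1+0=8,  q_0=8·0+1=1
a_1=1:  p_1=1·8+1=9,  q_1=1·1+0=1
a_2=3:  p_2=3·9+8=35,  q_2=3·1+1=4
…
a_4=3:  p_4=3·79+35=272,  q_4=3·9+4=31
a_5=1:  p_5=1·272+79=351,  q_5=1·31+9=40
→ (351, 40).  Check: 351²=123201, 77·40²=123200, difference 1.
(351+40√77)^2 = 246401 + 28080√77
(351+40√77)^3 = 172973151 + 19712120√77
(351+40√77)^4 = 121426905601 + 13837880160√77
(351+40√77)^5 = 85241514758751 + 9714172160200√77

351 40
246401 28080
172973151 19712120
121426905601 13837880160
85241514758751 9714172160200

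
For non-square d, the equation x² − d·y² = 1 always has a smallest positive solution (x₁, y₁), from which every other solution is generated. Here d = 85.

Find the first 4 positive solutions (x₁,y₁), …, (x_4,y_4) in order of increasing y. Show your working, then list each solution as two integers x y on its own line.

285769 30996
163327842721 17715391848
93348068572789129 10125019625991228
53351968415791425367681 5786833466982059076816

[9; 4,1,1,4,18] for √85; ℓ=5 ⇒ convergent index 9
k=0  a_k=9  p_k/q_k = 9/1
…
k=2  a_k=1  p_k/q_k = 46/5
k=3  a_k=1  p_k/q_k = 83/9
k=4  a_k=4  p_k/q_k = 378/41
k=5  a_k=18  p_k/q_k = 6887/747
k=6  a_k=4  p_k/q_k = 27926/3029
…
k=8  a_k=1  p_k/q_k = 62739/6805
k=9  a_k=4  p_k/q_k = 285769/30996
fundamental: x₁=285769, y₁=30996  (since 81663921361 − 85·960752016 = 1)
(x_2, y_2) = (285769·285769 + 85·30996·30996, 285769·30996 + 30996·285769) = (163327842721, 17715391848)
(x_3, y_3) = (285769·163327842721 + 85·30996·17715391848, 285769·17715391848 + 30996·163327842721) = (93348068572789129, 10125019625991228)
(x_4, y_4) = (285769·93348068572789129 + 85·30996·10125019625991228, 285769·10125019625991228 + 30996·93348068572789129) = (53351968415791425367681, 5786833466982059076816)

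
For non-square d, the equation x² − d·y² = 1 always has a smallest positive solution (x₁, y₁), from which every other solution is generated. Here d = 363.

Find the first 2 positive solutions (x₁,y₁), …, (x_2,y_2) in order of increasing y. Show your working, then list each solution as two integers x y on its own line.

362 19
262087 13756

√363 = [19; 19,38, …], period ℓ=2 (even) → k=1
i=0: a=19 ⇒ p=19, q=1
i=1: a=19 ⇒ p=362, q=19
→ (362, 19).  Check: 362²=131044, 363·19²=131043, difference 1.
n=2: (362,19)∘(362,19) = (362·362+363·19·19, 362·19+19·362) = (262087,13756)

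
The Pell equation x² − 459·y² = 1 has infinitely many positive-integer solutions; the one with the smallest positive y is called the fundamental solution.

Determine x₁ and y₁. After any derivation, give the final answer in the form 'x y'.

[21; 2,2,1,4,21,4,1,2,2,42] for √459; ℓ=10 ⇒ convergent index 9
a_0=21:  p_0=21·1+0=21,  q_0=21·0+1=1
…
a_3=1:  p_3=1·107+43=150,  q_3=1·5+2=7
a_4=4:  p_4=4·150+107=707,  q_4=4·7+5=33
a_5=21:  p_5=21·707+150=14997,  q_5=21·33+7=700
a_6=4:  p_6=4·14997+707=60695,  q_6=4·700+33=2833
…
a_8=2:  p_8=2·75692+60695=212079,  q_8=2·3533+2833=9899
a_9=2:  p_9=2·212079+75692=499850,  q_9=2·9899+3533=23331
→ (499850, 23331).  Check: 499850²=249850022500, 459·23331²=249850022499, difference 1.

499850 23331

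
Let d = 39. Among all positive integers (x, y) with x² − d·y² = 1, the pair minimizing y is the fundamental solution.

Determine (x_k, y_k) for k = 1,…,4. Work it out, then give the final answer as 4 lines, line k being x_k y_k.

d=39: √d = [6; 4,12] (ℓ=2, even), read p_1/q_1
k=0  a_k=6  p_k/q_k = 6/1
k=1  a_k=4  p_k/q_k = 25/4
→ (25, 4).  Check: 25²=625, 39·4²=624, difference 1.
n=2: (25,4)∘(25,4) = (25·25+39·4·4, 25·4+4·25) = (1249,200)
n=3: (1249,200)∘(25,4) = (25·1249+39·4·200, 25·200+4·1249) = (62425,9996)
n=4: (62425,9996)∘(25,4) = (25·62425+39·4·9996, 25·9996+4·62425) = (3120001,499600)

25 4
1249 200
62425 9996
3120001 499600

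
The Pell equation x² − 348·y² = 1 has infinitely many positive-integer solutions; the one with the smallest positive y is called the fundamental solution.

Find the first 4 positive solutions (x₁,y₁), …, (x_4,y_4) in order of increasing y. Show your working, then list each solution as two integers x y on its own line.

1567 84
4910977 263256
15391000351 825044220
48235390189057 2585688322224

√348 = [18; 1,1,1,8,1,1,1,36, …], period ℓ=8 (even) → k=7
a_0=18:  p_0=18·1+0=18,  q_0=18·0+1=1
…
a_2=1:  p_2=1·19+18=37,  q_2=1·1+1=2
a_3=1:  p_3=1·37+19=56,  q_3=1·2+1=3
a_4=8:  p_4=8·56+37=485,  q_4=8·3+2=26
…
a_6=1:  p_6=1·541+485=1026,  q_6=1·29+26=55
a_7=1:  p_7=1·1026+541=1567,  q_7=1·55+29=84
(x₁, y₁) = (1567, 84);  1567² − 348·84² = 1 ✓
k=2:  x_2 = 1567·1567+348·84·84 = 4910977,  y_2 = 1567·84+84·1567 = 263256
k=3:  x_3 = 1567·4910977+348·84·263256 = 15391000351,  y_3 = 1567·263256+84·4910977 = 825044220
k=4:  x_4 = 1567·15391000351+348·84·825044220 = 48235390189057,  y_4 = 1567·825044220+84·15391000351 = 2585688322224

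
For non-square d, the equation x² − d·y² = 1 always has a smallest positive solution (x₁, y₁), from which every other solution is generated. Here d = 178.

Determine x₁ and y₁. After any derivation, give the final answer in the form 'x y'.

1601 120

√178 = [13; 2,1,12,1,2,26, …], period ℓ=6 (even) → k=5
i=0: a=13 ⇒ p=13, q=1
…
i=4: a=1 ⇒ p=547, q=41
i=5: a=2 ⇒ p=1601, q=120
(x₁, y₁) = (1601, 120);  1601² − 178·120² = 1 ✓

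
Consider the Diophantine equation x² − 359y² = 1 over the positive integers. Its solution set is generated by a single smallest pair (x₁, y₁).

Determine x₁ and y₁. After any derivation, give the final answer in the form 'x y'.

√359 → a₀=18, period (1,17,1,36); ℓ=4 even so k=3
k=0  a_k=18  p_k/q_k = 18/1
k=1  a_k=1  p_k/q_k = 19/1
k=2  a_k=17  p_k/q_k = 341/18
k=3  a_k=1  p_k/q_k = 360/19
(x₁, y₁) = (360, 19);  360² − 359·19² = 1 ✓

360 19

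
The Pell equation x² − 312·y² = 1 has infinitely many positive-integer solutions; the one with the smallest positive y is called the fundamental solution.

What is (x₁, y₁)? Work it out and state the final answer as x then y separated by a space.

53 3

[17; 1,1,1,34] for √312; ℓ=4 ⇒ convergent index 3
k=0  a_k=17  p_k/q_k = 17/1
k=1  a_k=1  p_k/q_k = 18/1
k=2  a_k=1  p_k/q_k = 35/2
k=3  a_k=1  p_k/q_k = 53/3
→ (53, 3).  Check: 53²=2809, 312·3²=2808, difference 1.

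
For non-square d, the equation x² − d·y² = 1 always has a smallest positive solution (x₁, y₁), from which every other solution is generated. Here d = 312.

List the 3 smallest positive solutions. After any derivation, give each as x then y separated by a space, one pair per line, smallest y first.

53 3
5617 318
595349 33705

d=312: √d = [17; 1,1,1,34] (ℓ=4, even), read p_3/q_3
i=0: a=17 ⇒ p=17, q=1
…
i=2: a=1 ⇒ p=35, q=2
i=3: a=1 ⇒ p=53, q=3
(x₁, y₁) = (53, 3);  53² − 312·3² = 1 ✓
(53+3√312)^2 = 5617 + 318√312
(53+3√312)^3 = 595349 + 33705√312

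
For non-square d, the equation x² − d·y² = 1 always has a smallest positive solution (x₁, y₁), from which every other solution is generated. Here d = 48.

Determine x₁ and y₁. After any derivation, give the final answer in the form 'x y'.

7 1

[6; 1,12] for √48; ℓ=2 ⇒ convergent index 1
i=0: a=6 ⇒ p=6, q=1
i=1: a=1 ⇒ p=7, q=1
→ (7, 1).  Check: 7²=49, 48·1²=48, difference 1.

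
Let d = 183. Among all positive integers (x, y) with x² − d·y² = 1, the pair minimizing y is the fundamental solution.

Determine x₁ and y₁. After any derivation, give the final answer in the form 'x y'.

487 36

[13; 1,1,8,1,1,26] for √183; ℓ=6 ⇒ convergent index 5
i=0: a=13 ⇒ p=13, q=1
…
i=4: a=1 ⇒ p=257, q=19
i=5: a=1 ⇒ p=487, q=36
fundamental: x₁=487, y₁=36  (since 237169 − 183·1296 = 1)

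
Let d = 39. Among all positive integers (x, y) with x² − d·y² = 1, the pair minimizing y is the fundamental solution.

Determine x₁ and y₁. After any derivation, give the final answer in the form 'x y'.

√39 = [6; 4,12, …], period ℓ=2 (even) → k=1
step 0: (6, 1)  from 6·(1,0) + (0,1)
step 1: (25, 4)  from 4·(6,1) + (1,0)
→ (25, 4).  Check: 25²=625, 39·4²=624, difference 1.

25 4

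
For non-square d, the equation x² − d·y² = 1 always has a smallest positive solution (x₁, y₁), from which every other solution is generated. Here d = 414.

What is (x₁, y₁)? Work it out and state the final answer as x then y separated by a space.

24335 1196

d=414: √d = [20; 2,1,7,2,7,1,2,40] (ℓ=8, even), read p_7/q_7
step 0: (20, 1)  from 20·(1,0) + (0,1)
step 1: (41, 2)  from 2·(20,1) + (1,0)
step 2: (61, 3)  from 1·(41,2) + (20,1)
step 3: (468, 23)  from 7·(61,3) + (41,2)
step 4: (997, 49)  from 2·(468,23) + (61,3)
step 5: (7447, 366)  from 7·(997,49) + (468,23)
step 6: (8444, 415)  from 1·(7447,366) + (997,49)
step 7: (24335, 1196)  from 2·(8444,415) + (7447,366)
(x₁, y₁) = (24335, 1196);  24335² − 414·1196² = 1 ✓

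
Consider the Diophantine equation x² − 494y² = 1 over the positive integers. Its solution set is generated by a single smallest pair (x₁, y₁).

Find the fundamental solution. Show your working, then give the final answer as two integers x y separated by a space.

73035 3286

d=494: √d = [22; 4,2,2,1,2,1,2,2,4,44] (ℓ=10, even), read p_9/q_9
a_0=22:  p_0=22·1+0=22,  q_0=22·0+1=1
…
a_2=2:  p_2=2·89+22=200,  q_2=2·4+1=9
a_3=2:  p_3=2·200+89=489,  q_3=2·9+4=22
…
a_7=2:  p_7=2·2556+1867=6979,  q_7=2·115+84=314
a_8=2:  p_8=2·6979+2556=16514,  q_8=2·314+115=743
a_9=4:  p_9=4·16514+6979=73035,  q_9=4·743+314=3286
fundamental: x₁=73035, y₁=3286  (since 5334111225 − 494·10797796 = 1)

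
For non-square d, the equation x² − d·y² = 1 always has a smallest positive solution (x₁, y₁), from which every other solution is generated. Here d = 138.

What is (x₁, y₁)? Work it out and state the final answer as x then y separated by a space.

[11; 1,2,1,22] for √138; ℓ=4 ⇒ convergent index 3
i=0: a=11 ⇒ p=11, q=1
…
i=2: a=2 ⇒ p=35, q=3
i=3: a=1 ⇒ p=47, q=4
→ (47, 4).  Check: 47²=2209, 138·4²=2208, difference 1.

47 4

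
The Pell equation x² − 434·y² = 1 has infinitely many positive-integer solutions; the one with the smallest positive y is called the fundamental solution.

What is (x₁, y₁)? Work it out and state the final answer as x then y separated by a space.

[20; 1,4,1,40] for √434; ℓ=4 ⇒ convergent index 3
k=0  a_k=20  p_k/q_k = 20/1
k=1  a_k=1  p_k/q_k = 21/1
k=2  a_k=4  p_k/q_k = 104/5
k=3  a_k=1  p_k/q_k = 125/6
(x₁, y₁) = (125, 6);  125² − 434·6² = 1 ✓

125 6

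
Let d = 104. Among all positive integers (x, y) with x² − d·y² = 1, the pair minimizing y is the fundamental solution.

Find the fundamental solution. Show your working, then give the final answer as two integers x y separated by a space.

51 5

√104 → a₀=10, period (5,20); ℓ=2 even so k=1
a_0=10:  p_0=10·1+0=10,  q_0=10·0+1=1
a_1=5:  p_1=5·10+1=51,  q_1=5·1+0=5
(x₁, y₁) = (51, 5);  51² − 104·5² = 1 ✓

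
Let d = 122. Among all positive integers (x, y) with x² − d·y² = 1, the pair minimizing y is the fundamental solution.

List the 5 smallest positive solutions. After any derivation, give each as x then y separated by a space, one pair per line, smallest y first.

√122 = [11; 22, …], period ℓ=1 (odd) → k=1
i=0: a=11 ⇒ p=11, q=1
i=1: a=22 ⇒ p=243, q=22
fundamental: x₁=243, y₁=22  (since 59049 − 122·484 = 1)
(243+22√122)^2 = 118097 + 10692√122
(243+22√122)^3 = 57394899 + 5196290√122
(243+22√122)^4 = 27893802817 + 2525386248√122
(243+22√122)^5 = 13556330774163 + 1227332520238√122

243 22
118097 10692
57394899 5196290
27893802817 2525386248
13556330774163 1227332520238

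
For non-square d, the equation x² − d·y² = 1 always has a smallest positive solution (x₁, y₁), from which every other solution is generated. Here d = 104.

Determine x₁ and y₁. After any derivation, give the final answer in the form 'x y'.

[10; 5,20] for √104; ℓ=2 ⇒ convergent index 1
a_0=10:  p_0=10·1+0=10,  q_0=10·0+1=1
a_1=5:  p_1=5·10+1=51,  q_1=5·1+0=5
(x₁, y₁) = (51, 5);  51² − 104·5² = 1 ✓

51 5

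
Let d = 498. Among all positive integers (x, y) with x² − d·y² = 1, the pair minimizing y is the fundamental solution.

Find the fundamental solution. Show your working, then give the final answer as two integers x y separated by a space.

179777 8056

[22; 3,6,22,6,3,44] for √498; ℓ=6 ⇒ convergent index 5
a_0=22:  p_0=22·1+0=22,  q_0=22·0+1=1
…
a_2=6:  p_2=6·67+22=424,  q_2=6·3+1=19
a_3=22:  p_3=22·424+67=9395,  q_3=22·19+3=421
a_4=6:  p_4=6·9395+424=56794,  q_4=6·421+19=2545
a_5=3:  p_5=3·56794+9395=179777,  q_5=3·2545+421=8056
fundamental: x₁=179777, y₁=8056  (since 32319769729 − 498·64899136 = 1)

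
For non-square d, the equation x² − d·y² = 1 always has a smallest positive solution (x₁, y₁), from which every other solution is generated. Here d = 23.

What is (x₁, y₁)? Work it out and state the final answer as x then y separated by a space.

[4; 1,3,1,8] for √23; ℓ=4 ⇒ convergent index 3
step 0: (4, 1)  from 4·(1,0) + (0,1)
step 1: (5, 1)  from 1·(4,1) + (1,0)
step 2: (19, 4)  from 3·(5,1) + (4,1)
step 3: (24, 5)  from 1·(19,4) + (5,1)
(x₁, y₁) = (24, 5);  24² − 23·5² = 1 ✓

24 5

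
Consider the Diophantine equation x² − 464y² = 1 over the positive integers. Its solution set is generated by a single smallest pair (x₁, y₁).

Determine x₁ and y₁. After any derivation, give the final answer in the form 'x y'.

√464 = [21; 1,1,5,1,1,1,5,1,1,42, …], period ℓ=10 (even) → k=9
i=0: a=21 ⇒ p=21, q=1
…
i=2: a=1 ⇒ p=43, q=2
…
i=5: a=1 ⇒ p=517, q=24
…
i=7: a=5 ⇒ p=4502, q=209
i=8: a=1 ⇒ p=5299, q=246
i=9: a=1 ⇒ p=9801, q=455
fundamental: x₁=9801, y₁=455  (since 96059601 − 464·207025 = 1)

9801 455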